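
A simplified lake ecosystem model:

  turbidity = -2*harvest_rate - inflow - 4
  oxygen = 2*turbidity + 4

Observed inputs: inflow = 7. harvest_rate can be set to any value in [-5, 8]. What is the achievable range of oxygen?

-50 to 2

Substituting into the turbidity equation gives turbidity = -2*harvest_rate - 11.
Substituting into the oxygen equation gives oxygen = -4*harvest_rate - 18.
Linear in harvest_rate, so extremes are at the endpoints: harvest_rate = -5 gives oxygen = 2; harvest_rate = 8 gives oxygen = -50.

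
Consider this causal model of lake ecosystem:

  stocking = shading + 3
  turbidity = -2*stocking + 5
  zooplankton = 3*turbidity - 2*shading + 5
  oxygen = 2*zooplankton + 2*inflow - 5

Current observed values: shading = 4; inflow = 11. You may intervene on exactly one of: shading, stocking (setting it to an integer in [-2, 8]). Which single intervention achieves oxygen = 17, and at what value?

set stocking = 2

Intervening on shading: oxygen = -16*shading + 21. Reaching 17 requires shading = 1/4, not an integer.
Intervening on stocking: with other inputs at their observed values, oxygen = -12*stocking + 41. Solving for 17 gives stocking = 2, within [-2, 8].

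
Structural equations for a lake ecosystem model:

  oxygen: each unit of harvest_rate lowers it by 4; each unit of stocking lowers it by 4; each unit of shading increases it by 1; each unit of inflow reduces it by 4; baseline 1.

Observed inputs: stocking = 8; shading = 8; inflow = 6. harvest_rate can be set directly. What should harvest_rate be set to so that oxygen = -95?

harvest_rate = 12

Substituting into the oxygen equation gives oxygen = -4*harvest_rate - 47.
Solve -4*harvest_rate - 47 = -95: harvest_rate = (-95 + 47) / -4 = 12.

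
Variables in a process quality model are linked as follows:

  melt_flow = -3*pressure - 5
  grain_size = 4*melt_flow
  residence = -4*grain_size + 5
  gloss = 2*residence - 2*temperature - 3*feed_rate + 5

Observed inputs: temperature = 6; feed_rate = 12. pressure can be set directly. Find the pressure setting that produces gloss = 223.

pressure = 1

Substituting into the grain_size equation gives grain_size = -12*pressure - 20.
Substituting into the residence equation gives residence = 48*pressure + 85.
Substituting into the gloss equation gives gloss = 96*pressure + 127.
Solve 96*pressure + 127 = 223: pressure = (223 - 127) / 96 = 1.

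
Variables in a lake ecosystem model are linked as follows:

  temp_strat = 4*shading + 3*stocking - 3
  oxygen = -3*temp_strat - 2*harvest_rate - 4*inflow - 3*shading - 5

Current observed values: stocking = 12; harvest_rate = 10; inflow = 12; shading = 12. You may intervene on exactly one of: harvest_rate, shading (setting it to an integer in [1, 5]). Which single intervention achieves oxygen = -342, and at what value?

Intervening on harvest_rate: with other inputs at their observed values, oxygen = -2*harvest_rate - 332. Solving for -342 gives harvest_rate = 5, within [1, 5].
Intervening on shading: oxygen = -15*shading - 172. Reaching -342 requires shading = 34/3, not an integer.

set harvest_rate = 5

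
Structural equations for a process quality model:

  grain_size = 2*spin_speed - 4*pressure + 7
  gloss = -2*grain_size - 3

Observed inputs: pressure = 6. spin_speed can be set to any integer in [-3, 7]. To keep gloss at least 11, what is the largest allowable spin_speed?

Substituting into the grain_size equation gives grain_size = 2*spin_speed - 17.
Substituting into the gloss equation gives gloss = -4*spin_speed + 31.
Require -4*spin_speed + 31 ≥ 11, so spin_speed ≤ 5.
The largest integer in [-3, 7] satisfying this is 5.

spin_speed = 5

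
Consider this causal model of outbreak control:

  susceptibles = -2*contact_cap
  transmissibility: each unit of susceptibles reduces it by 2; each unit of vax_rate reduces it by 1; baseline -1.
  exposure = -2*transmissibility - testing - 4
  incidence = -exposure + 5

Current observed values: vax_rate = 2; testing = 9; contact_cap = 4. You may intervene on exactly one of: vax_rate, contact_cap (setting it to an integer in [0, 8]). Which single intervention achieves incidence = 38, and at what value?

set vax_rate = 5

Intervening on vax_rate: with other inputs at their observed values, incidence = -2*vax_rate + 48. Solving for 38 gives vax_rate = 5, within [0, 8].
Intervening on contact_cap: incidence = 8*contact_cap + 12. Reaching 38 requires contact_cap = 13/4, not an integer.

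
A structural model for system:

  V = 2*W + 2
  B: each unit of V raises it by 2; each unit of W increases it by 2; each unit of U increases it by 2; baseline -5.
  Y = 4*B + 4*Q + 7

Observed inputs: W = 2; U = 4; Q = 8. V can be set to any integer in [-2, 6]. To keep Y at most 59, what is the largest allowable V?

V = -1

Intervening on V fixes its value directly, overriding its dependence on W.
Substituting into the B equation gives B = 2*V + 7.
So Y = 8*V + 67.
Require 8*V + 67 ≤ 59, so V ≤ -1.
The largest integer in [-2, 6] satisfying this is -1.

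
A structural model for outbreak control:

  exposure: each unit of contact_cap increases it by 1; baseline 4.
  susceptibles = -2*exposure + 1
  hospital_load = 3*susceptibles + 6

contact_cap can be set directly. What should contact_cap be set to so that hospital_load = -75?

contact_cap = 10

Substituting into the susceptibles equation gives susceptibles = -2*contact_cap - 7.
This gives hospital_load = -6*contact_cap - 15.
Solve -6*contact_cap - 15 = -75: contact_cap = (-75 + 15) / -6 = 10.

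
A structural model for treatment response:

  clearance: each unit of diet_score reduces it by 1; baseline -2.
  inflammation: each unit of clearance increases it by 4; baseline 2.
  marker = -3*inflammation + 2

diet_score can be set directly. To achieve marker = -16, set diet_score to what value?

Substituting into the inflammation equation gives inflammation = -4*diet_score - 6.
marker becomes 12*diet_score + 20.
Solve 12*diet_score + 20 = -16: diet_score = (-16 - 20) / 12 = -3.

diet_score = -3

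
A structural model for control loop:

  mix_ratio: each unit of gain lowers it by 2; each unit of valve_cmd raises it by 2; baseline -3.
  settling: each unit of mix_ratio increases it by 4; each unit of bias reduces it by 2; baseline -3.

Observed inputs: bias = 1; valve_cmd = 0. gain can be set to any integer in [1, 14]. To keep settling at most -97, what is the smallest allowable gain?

gain = 10

Substituting into the mix_ratio equation gives mix_ratio = -2*gain - 3.
This gives settling = -8*gain - 17.
Require -8*gain - 17 ≤ -97, so gain ≥ 10.
The smallest integer in [1, 14] satisfying this is 10.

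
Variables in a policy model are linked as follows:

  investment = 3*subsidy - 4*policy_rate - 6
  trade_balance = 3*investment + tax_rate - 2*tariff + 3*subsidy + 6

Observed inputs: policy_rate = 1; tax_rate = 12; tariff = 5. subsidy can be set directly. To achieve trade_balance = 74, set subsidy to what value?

subsidy = 8

Substituting into the investment equation gives investment = 3*subsidy - 10.
Substituting into the trade_balance equation gives trade_balance = 12*subsidy - 22.
Solve 12*subsidy - 22 = 74: subsidy = (74 + 22) / 12 = 8.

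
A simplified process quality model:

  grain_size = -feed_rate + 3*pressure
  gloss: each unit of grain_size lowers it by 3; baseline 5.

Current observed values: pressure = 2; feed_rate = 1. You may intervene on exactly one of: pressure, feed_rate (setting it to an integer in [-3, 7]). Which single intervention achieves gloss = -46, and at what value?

set pressure = 6

Intervening on pressure: with other inputs at their observed values, gloss = -9*pressure + 8. Solving for -46 gives pressure = 6, within [-3, 7].
Intervening on feed_rate: gloss = 3*feed_rate - 13. Reaching -46 requires feed_rate = -11, outside [-3, 7].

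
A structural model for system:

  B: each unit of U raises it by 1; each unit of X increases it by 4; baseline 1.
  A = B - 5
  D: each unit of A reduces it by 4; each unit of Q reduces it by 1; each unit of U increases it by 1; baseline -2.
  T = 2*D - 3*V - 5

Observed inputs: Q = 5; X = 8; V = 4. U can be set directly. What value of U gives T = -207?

U = -8

Substituting into the B equation gives B = U + 33.
A becomes U + 28.
Substituting into the D equation gives D = -3*U - 119.
This gives T = -6*U - 255.
Solve -6*U - 255 = -207: U = (-207 + 255) / -6 = -8.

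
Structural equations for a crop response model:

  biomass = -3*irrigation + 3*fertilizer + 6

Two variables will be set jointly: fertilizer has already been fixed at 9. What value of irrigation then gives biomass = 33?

irrigation = 0

With fertilizer held at 9:
Substituting into the biomass equation gives biomass = -3*irrigation + 33.
Solve -3*irrigation + 33 = 33: irrigation = (33 - 33) / -3 = 0.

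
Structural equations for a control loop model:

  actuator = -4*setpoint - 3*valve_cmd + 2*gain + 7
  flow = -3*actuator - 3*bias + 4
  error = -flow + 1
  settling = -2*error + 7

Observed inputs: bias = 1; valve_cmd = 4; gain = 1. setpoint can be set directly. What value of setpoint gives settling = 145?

Substituting into the actuator equation gives actuator = -4*setpoint - 3.
So flow = 12*setpoint + 10.
So error = -12*setpoint - 9.
So settling = 24*setpoint + 25.
Solve 24*setpoint + 25 = 145: setpoint = (145 - 25) / 24 = 5.

setpoint = 5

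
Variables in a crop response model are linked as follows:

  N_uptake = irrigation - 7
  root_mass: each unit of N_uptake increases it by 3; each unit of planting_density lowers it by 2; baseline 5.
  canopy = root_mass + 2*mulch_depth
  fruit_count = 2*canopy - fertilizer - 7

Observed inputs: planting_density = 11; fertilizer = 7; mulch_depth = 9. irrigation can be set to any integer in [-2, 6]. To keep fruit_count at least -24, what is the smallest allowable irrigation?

irrigation = 5

Substituting into the root_mass equation gives root_mass = 3*irrigation - 38.
Substituting into the canopy equation gives canopy = 3*irrigation - 20.
Substituting into the fruit_count equation gives fruit_count = 6*irrigation - 54.
Require 6*irrigation - 54 ≥ -24, so irrigation ≥ 5.
The smallest integer in [-2, 6] satisfying this is 5.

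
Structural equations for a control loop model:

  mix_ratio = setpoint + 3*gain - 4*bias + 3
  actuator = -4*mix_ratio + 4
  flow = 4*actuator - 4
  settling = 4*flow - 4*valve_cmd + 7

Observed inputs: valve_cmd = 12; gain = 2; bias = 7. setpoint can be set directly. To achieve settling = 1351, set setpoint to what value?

setpoint = -2

Substituting into the mix_ratio equation gives mix_ratio = setpoint - 19.
Substituting into the actuator equation gives actuator = -4*setpoint + 80.
This gives flow = -16*setpoint + 316.
This gives settling = -64*setpoint + 1223.
Solve -64*setpoint + 1223 = 1351: setpoint = (1351 - 1223) / -64 = -2.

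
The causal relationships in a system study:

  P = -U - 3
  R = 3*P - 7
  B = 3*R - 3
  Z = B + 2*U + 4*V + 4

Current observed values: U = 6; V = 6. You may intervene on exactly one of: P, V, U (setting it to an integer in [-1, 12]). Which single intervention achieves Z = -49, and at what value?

set V = 10

Intervening on P: Z = 9*P + 16. Reaching -49 requires P = -65/9, not an integer.
Intervening on V: with other inputs at their observed values, Z = 4*V - 89. Solving for -49 gives V = 10, within [-1, 12].
Intervening on U: Z = -7*U - 23. Reaching -49 requires U = 26/7, not an integer.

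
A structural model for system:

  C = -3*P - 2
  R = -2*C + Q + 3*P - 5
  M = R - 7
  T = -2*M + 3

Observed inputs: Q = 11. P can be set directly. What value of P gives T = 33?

Substituting into the R equation gives R = 9*P + 10.
This gives M = 9*P + 3.
Substituting into the T equation gives T = -18*P - 3.
Solve -18*P - 3 = 33: P = (33 + 3) / -18 = -2.

P = -2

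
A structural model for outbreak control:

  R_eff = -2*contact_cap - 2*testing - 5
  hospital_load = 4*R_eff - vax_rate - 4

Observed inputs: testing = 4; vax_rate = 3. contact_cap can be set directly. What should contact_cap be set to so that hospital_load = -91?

contact_cap = 4

Substituting into the R_eff equation gives R_eff = -2*contact_cap - 13.
Substituting into the hospital_load equation gives hospital_load = -8*contact_cap - 59.
Solve -8*contact_cap - 59 = -91: contact_cap = (-91 + 59) / -8 = 4.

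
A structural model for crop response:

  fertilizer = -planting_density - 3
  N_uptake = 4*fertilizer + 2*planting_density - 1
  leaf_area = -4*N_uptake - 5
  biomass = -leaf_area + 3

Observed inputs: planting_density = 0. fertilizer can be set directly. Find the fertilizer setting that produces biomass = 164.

fertilizer = 10

Intervening on fertilizer fixes its value directly, overriding its dependence on planting_density.
Substituting into the N_uptake equation gives N_uptake = 4*fertilizer - 1.
Substituting into the leaf_area equation gives leaf_area = -16*fertilizer - 1.
biomass becomes 16*fertilizer + 4.
Solve 16*fertilizer + 4 = 164: fertilizer = (164 - 4) / 16 = 10.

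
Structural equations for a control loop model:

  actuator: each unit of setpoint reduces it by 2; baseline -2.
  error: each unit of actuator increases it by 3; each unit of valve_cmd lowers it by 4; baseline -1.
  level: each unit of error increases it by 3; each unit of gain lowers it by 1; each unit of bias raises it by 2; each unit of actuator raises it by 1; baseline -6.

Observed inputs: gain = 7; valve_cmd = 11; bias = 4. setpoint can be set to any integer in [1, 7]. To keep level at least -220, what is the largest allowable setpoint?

Substituting into the error equation gives error = -6*setpoint - 51.
Substituting into the level equation gives level = -20*setpoint - 160.
Require -20*setpoint - 160 ≥ -220, so setpoint ≤ 3.
The largest integer in [1, 7] satisfying this is 3.

setpoint = 3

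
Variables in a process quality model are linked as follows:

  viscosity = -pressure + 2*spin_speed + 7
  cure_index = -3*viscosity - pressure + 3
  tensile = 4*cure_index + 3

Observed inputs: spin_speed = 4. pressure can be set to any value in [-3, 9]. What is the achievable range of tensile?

-189 to -93

Substituting into the viscosity equation gives viscosity = -pressure + 15.
Substituting into the cure_index equation gives cure_index = 2*pressure - 42.
Substituting into the tensile equation gives tensile = 8*pressure - 165.
Linear in pressure, so extremes are at the endpoints: pressure = -3 gives tensile = -189; pressure = 9 gives tensile = -93.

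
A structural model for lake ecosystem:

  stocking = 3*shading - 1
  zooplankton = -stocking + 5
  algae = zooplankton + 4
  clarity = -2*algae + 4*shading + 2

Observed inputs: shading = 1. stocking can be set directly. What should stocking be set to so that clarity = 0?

Intervening on stocking fixes its value directly, overriding its dependence on shading.
Substituting into the algae equation gives algae = -stocking + 9.
clarity becomes 2*stocking - 12.
Solve 2*stocking - 12 = 0: stocking = (0 + 12) / 2 = 6.

stocking = 6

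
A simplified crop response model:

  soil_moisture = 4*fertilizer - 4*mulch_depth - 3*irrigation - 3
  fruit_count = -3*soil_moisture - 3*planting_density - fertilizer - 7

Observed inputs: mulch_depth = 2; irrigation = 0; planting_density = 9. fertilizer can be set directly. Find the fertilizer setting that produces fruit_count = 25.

Substituting into the soil_moisture equation gives soil_moisture = 4*fertilizer - 11.
So fruit_count = -13*fertilizer - 1.
Solve -13*fertilizer - 1 = 25: fertilizer = (25 + 1) / -13 = -2.

fertilizer = -2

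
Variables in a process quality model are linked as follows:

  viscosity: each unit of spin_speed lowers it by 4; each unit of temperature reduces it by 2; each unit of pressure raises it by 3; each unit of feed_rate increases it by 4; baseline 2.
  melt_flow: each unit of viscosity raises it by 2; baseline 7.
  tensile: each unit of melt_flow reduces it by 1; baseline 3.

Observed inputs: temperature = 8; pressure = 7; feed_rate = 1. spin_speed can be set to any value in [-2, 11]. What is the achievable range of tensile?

-42 to 62

Substituting into the viscosity equation gives viscosity = -4*spin_speed + 11.
melt_flow becomes -8*spin_speed + 29.
tensile becomes 8*spin_speed - 26.
Linear in spin_speed, so extremes are at the endpoints: spin_speed = -2 gives tensile = -42; spin_speed = 11 gives tensile = 62.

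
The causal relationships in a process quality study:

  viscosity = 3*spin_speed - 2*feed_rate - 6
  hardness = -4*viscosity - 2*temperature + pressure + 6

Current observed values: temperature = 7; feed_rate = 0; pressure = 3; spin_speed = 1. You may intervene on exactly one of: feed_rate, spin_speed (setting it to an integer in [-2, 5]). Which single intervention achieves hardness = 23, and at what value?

set feed_rate = 2

Intervening on feed_rate: with other inputs at their observed values, hardness = 8*feed_rate + 7. Solving for 23 gives feed_rate = 2, within [-2, 5].
Intervening on spin_speed: hardness = -12*spin_speed + 19. Reaching 23 requires spin_speed = -1/3, not an integer.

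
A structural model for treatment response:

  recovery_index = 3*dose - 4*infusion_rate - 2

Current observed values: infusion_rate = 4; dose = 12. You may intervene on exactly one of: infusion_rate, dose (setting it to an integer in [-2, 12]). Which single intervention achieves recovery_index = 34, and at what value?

Intervening on infusion_rate: with other inputs at their observed values, recovery_index = -4*infusion_rate + 34. Solving for 34 gives infusion_rate = 0, within [-2, 12].
Intervening on dose: recovery_index = 3*dose - 18. Reaching 34 requires dose = 52/3, not an integer.

set infusion_rate = 0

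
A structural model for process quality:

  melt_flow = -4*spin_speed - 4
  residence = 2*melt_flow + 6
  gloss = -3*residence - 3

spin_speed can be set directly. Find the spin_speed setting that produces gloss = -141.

Substituting into the residence equation gives residence = -8*spin_speed - 2.
So gloss = 24*spin_speed + 3.
Solve 24*spin_speed + 3 = -141: spin_speed = (-141 - 3) / 24 = -6.

spin_speed = -6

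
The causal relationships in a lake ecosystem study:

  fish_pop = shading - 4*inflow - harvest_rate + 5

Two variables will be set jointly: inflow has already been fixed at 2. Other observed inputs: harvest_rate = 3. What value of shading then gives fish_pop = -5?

With inflow held at 2:
Substituting into the fish_pop equation gives fish_pop = shading - 6.
Solve shading - 6 = -5: shading = (-5 + 6) / 1 = 1.

shading = 1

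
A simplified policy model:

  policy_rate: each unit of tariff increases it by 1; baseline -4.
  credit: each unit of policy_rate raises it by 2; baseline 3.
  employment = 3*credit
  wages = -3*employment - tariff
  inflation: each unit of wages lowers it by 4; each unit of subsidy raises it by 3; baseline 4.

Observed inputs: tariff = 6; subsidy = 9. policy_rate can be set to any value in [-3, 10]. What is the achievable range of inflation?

Intervening on policy_rate fixes its value directly, overriding its dependence on tariff.
Substituting into the employment equation gives employment = 6*policy_rate + 9.
wages becomes -18*policy_rate - 33.
Substituting into the inflation equation gives inflation = 72*policy_rate + 163.
Linear in policy_rate, so extremes are at the endpoints: policy_rate = -3 gives inflation = -53; policy_rate = 10 gives inflation = 883.

-53 to 883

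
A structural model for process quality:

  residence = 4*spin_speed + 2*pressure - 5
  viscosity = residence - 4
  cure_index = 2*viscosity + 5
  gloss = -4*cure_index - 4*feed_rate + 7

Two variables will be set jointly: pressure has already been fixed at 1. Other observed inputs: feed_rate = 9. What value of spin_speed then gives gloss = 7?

spin_speed = 0

With pressure held at 1:
Substituting into the residence equation gives residence = 4*spin_speed - 3.
Substituting into the viscosity equation gives viscosity = 4*spin_speed - 7.
This gives cure_index = 8*spin_speed - 9.
Substituting into the gloss equation gives gloss = -32*spin_speed + 7.
Solve -32*spin_speed + 7 = 7: spin_speed = (7 - 7) / -32 = 0.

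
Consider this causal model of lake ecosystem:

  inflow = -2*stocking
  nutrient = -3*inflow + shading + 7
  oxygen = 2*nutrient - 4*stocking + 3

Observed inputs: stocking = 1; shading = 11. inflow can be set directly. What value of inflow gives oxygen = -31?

Intervening on inflow fixes its value directly, overriding its dependence on stocking.
Substituting into the nutrient equation gives nutrient = -3*inflow + 18.
oxygen becomes -6*inflow + 35.
Solve -6*inflow + 35 = -31: inflow = (-31 - 35) / -6 = 11.

inflow = 11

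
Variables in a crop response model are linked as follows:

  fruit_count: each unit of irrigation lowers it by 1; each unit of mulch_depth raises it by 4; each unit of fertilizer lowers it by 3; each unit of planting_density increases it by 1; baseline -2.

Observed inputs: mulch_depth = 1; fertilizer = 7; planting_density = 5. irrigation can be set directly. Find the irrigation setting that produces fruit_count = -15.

Substituting into the fruit_count equation gives fruit_count = -irrigation - 14.
Solve -irrigation - 14 = -15: irrigation = (-15 + 14) / -1 = 1.

irrigation = 1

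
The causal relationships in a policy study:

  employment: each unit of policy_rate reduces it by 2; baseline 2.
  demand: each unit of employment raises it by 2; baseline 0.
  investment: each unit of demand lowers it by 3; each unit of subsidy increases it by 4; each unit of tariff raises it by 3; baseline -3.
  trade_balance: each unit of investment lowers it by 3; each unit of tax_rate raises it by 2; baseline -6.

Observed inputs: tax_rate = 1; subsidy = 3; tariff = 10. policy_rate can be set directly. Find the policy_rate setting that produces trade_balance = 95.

policy_rate = -5

Substituting into the demand equation gives demand = -4*policy_rate + 4.
This gives investment = 12*policy_rate + 27.
Substituting into the trade_balance equation gives trade_balance = -36*policy_rate - 85.
Solve -36*policy_rate - 85 = 95: policy_rate = (95 + 85) / -36 = -5.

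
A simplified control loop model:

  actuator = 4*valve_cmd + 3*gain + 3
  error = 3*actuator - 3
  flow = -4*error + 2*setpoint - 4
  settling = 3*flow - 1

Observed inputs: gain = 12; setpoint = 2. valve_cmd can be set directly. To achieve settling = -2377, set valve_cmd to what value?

Substituting into the actuator equation gives actuator = 4*valve_cmd + 39.
This gives error = 12*valve_cmd + 114.
This gives flow = -48*valve_cmd - 456.
settling becomes -144*valve_cmd - 1369.
Solve -144*valve_cmd - 1369 = -2377: valve_cmd = (-2377 + 1369) / -144 = 7.

valve_cmd = 7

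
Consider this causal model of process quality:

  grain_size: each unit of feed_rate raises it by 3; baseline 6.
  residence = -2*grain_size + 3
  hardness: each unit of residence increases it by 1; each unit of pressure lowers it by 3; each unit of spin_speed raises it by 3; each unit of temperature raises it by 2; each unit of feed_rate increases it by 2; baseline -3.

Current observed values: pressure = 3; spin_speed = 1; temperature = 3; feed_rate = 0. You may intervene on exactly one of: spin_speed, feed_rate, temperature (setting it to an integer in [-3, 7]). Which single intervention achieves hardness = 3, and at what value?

Intervening on spin_speed: with other inputs at their observed values, hardness = 3*spin_speed - 15. Solving for 3 gives spin_speed = 6, within [-3, 7].
Intervening on feed_rate: hardness = -4*feed_rate - 12. Reaching 3 requires feed_rate = -15/4, not an integer.
Intervening on temperature: hardness = 2*temperature - 18. Reaching 3 requires temperature = 21/2, not an integer.

set spin_speed = 6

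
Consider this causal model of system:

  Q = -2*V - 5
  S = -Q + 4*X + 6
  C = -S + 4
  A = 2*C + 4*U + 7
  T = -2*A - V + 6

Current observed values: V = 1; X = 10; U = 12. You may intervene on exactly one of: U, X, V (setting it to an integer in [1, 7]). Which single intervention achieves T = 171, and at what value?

Intervening on U: with other inputs at their observed values, T = -8*U + 187. Solving for 171 gives U = 2, within [1, 7].
Intervening on X: T = 16*X - 69. Reaching 171 requires X = 15, outside [1, 7].
Intervening on V: T = 7*V + 84. Reaching 171 requires V = 87/7, not an integer.

set U = 2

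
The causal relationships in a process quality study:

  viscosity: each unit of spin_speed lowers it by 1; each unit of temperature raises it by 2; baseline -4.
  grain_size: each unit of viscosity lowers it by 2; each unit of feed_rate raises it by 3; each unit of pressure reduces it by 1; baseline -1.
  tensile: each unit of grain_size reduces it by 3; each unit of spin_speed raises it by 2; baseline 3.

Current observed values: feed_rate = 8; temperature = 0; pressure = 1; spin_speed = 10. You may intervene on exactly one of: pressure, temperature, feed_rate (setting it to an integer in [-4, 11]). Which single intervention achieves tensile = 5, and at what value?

Intervening on pressure: tensile = 3*pressure - 130. Reaching 5 requires pressure = 45, outside [-4, 11].
Intervening on temperature: with other inputs at their observed values, tensile = 12*temperature - 127. Solving for 5 gives temperature = 11, within [-4, 11].
Intervening on feed_rate: tensile = -9*feed_rate - 55. Reaching 5 requires feed_rate = -20/3, not an integer.

set temperature = 11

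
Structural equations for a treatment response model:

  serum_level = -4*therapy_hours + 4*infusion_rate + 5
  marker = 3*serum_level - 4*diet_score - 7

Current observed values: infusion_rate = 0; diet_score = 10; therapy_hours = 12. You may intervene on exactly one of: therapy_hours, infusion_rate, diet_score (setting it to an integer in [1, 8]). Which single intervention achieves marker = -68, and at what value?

set therapy_hours = 3

Intervening on therapy_hours: with other inputs at their observed values, marker = -12*therapy_hours - 32. Solving for -68 gives therapy_hours = 3, within [1, 8].
Intervening on infusion_rate: marker = 12*infusion_rate - 176. Reaching -68 requires infusion_rate = 9, outside [1, 8].
Intervening on diet_score: marker = -4*diet_score - 136. Reaching -68 requires diet_score = -17, outside [1, 8].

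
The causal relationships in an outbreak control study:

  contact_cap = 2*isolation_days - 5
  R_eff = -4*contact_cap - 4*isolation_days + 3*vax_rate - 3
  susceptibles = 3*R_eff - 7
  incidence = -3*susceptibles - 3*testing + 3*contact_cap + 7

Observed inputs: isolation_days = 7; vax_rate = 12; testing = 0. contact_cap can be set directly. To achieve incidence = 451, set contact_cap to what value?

Intervening on contact_cap fixes its value directly, overriding its dependence on isolation_days.
Substituting into the R_eff equation gives R_eff = -4*contact_cap + 5.
susceptibles becomes -12*contact_cap + 8.
incidence becomes 39*contact_cap - 17.
Solve 39*contact_cap - 17 = 451: contact_cap = (451 + 17) / 39 = 12.

contact_cap = 12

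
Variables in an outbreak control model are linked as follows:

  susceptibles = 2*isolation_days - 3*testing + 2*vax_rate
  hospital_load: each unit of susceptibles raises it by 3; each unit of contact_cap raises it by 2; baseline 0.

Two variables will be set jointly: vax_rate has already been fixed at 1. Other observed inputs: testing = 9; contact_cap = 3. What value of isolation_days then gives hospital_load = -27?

isolation_days = 7

With vax_rate held at 1:
Substituting into the susceptibles equation gives susceptibles = 2*isolation_days - 25.
Substituting into the hospital_load equation gives hospital_load = 6*isolation_days - 69.
Solve 6*isolation_days - 69 = -27: isolation_days = (-27 + 69) / 6 = 7.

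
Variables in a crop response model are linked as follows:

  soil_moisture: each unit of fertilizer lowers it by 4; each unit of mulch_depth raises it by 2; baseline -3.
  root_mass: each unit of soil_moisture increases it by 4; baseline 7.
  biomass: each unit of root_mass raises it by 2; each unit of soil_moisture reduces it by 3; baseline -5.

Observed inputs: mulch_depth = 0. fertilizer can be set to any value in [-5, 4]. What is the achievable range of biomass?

-86 to 94

Substituting into the soil_moisture equation gives soil_moisture = -4*fertilizer - 3.
Substituting into the root_mass equation gives root_mass = -16*fertilizer - 5.
So biomass = -20*fertilizer - 6.
Linear in fertilizer, so extremes are at the endpoints: fertilizer = -5 gives biomass = 94; fertilizer = 4 gives biomass = -86.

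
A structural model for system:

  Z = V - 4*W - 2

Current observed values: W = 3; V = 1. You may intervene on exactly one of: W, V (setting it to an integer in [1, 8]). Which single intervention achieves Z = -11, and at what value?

Intervening on W: Z = -4*W - 1. Reaching -11 requires W = 5/2, not an integer.
Intervening on V: with other inputs at their observed values, Z = V - 14. Solving for -11 gives V = 3, within [1, 8].

set V = 3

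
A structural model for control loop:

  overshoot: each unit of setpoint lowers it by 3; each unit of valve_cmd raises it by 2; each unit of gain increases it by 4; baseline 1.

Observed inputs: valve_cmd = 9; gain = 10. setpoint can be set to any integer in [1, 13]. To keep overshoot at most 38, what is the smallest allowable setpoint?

Substituting into the overshoot equation gives overshoot = -3*setpoint + 59.
Require -3*setpoint + 59 ≤ 38, so setpoint ≥ 7.
The smallest integer in [1, 13] satisfying this is 7.

setpoint = 7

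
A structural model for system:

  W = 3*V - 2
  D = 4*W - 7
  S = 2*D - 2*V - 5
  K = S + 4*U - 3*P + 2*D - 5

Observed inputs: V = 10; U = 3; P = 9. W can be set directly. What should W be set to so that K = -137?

W = -4

Intervening on W fixes its value directly, overriding its dependence on V.
Substituting into the S equation gives S = 8*W - 39.
So K = 16*W - 73.
Solve 16*W - 73 = -137: W = (-137 + 73) / 16 = -4.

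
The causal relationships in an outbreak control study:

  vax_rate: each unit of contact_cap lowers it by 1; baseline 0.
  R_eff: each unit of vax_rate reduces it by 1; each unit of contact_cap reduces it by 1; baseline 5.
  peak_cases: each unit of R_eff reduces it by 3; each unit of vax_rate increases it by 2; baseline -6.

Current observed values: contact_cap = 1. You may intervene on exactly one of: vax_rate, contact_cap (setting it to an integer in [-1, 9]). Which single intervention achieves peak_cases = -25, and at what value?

set contact_cap = 2

Intervening on vax_rate: peak_cases = 5*vax_rate - 18. Reaching -25 requires vax_rate = -7/5, not an integer.
Intervening on contact_cap: with other inputs at their observed values, peak_cases = -2*contact_cap - 21. Solving for -25 gives contact_cap = 2, within [-1, 9].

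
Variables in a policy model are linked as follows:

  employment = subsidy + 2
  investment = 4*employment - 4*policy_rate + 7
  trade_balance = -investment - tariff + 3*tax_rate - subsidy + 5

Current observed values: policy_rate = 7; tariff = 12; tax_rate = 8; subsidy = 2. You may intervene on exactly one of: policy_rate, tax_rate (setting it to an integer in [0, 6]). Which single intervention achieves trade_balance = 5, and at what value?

set tax_rate = 3

Intervening on policy_rate: trade_balance = 4*policy_rate - 8. Reaching 5 requires policy_rate = 13/4, not an integer.
Intervening on tax_rate: with other inputs at their observed values, trade_balance = 3*tax_rate - 4. Solving for 5 gives tax_rate = 3, within [0, 6].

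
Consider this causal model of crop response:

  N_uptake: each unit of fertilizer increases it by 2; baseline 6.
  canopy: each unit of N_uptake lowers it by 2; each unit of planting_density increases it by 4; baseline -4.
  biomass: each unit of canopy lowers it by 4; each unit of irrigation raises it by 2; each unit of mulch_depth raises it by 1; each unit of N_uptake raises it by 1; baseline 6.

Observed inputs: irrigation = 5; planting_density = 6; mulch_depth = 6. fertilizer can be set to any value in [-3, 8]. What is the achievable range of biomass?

Substituting into the canopy equation gives canopy = -4*fertilizer + 8.
Substituting into the biomass equation gives biomass = 18*fertilizer - 4.
Linear in fertilizer, so extremes are at the endpoints: fertilizer = -3 gives biomass = -58; fertilizer = 8 gives biomass = 140.

-58 to 140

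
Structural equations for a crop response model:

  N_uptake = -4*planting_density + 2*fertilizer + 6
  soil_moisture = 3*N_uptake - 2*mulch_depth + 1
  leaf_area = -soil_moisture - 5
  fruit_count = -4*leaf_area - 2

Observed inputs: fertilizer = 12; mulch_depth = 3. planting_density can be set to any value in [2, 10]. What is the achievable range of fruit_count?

Substituting into the N_uptake equation gives N_uptake = -4*planting_density + 30.
Substituting into the soil_moisture equation gives soil_moisture = -12*planting_density + 85.
Substituting into the leaf_area equation gives leaf_area = 12*planting_density - 90.
So fruit_count = -48*planting_density + 358.
Linear in planting_density, so extremes are at the endpoints: planting_density = 2 gives fruit_count = 262; planting_density = 10 gives fruit_count = -122.

-122 to 262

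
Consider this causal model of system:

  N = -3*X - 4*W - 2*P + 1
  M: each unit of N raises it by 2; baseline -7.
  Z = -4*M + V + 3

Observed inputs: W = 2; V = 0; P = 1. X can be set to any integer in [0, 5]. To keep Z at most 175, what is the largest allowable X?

Substituting into the N equation gives N = -3*X - 9.
So M = -6*X - 25.
So Z = 24*X + 103.
Require 24*X + 103 ≤ 175, so X ≤ 3.
The largest integer in [0, 5] satisfying this is 3.

X = 3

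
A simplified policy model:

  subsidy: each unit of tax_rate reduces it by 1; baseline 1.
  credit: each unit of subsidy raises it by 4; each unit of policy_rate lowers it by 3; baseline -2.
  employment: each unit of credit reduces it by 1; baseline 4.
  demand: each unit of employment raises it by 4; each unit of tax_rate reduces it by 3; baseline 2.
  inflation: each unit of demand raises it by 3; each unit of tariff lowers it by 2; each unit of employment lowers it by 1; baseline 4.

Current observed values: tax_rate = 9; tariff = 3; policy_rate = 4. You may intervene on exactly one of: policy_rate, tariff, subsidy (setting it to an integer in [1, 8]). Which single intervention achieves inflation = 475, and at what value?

Intervening on policy_rate: inflation = 33*policy_rate + 341. Reaching 475 requires policy_rate = 134/33, not an integer.
Intervening on tariff: with other inputs at their observed values, inflation = -2*tariff + 479. Solving for 475 gives tariff = 2, within [1, 8].
Intervening on subsidy: inflation = -44*subsidy + 121. Reaching 475 requires subsidy = -177/22, not an integer.

set tariff = 2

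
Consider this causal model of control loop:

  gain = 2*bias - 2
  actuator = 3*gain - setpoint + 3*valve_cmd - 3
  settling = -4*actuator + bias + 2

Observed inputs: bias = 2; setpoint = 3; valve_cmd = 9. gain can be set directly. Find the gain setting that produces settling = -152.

gain = 6

Intervening on gain fixes its value directly, overriding its dependence on bias.
Substituting into the actuator equation gives actuator = 3*gain + 21.
This gives settling = -12*gain - 80.
Solve -12*gain - 80 = -152: gain = (-152 + 80) / -12 = 6.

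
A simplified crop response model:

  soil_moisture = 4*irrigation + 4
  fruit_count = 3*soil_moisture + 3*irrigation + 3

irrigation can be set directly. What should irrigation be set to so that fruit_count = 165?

Substituting into the fruit_count equation gives fruit_count = 15*irrigation + 15.
Solve 15*irrigation + 15 = 165: irrigation = (165 - 15) / 15 = 10.

irrigation = 10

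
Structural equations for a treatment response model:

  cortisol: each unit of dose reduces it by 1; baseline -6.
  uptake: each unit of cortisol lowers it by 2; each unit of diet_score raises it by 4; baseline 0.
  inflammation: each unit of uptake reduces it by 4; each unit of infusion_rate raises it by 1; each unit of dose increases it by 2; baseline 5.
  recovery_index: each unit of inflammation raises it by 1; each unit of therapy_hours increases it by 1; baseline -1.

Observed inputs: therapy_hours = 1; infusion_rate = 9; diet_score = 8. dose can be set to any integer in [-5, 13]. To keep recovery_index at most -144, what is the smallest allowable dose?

Substituting into the uptake equation gives uptake = 2*dose + 44.
Substituting into the inflammation equation gives inflammation = -6*dose - 162.
Substituting into the recovery_index equation gives recovery_index = -6*dose - 162.
Require -6*dose - 162 ≤ -144, so dose ≥ -3.
The smallest integer in [-5, 13] satisfying this is -3.

dose = -3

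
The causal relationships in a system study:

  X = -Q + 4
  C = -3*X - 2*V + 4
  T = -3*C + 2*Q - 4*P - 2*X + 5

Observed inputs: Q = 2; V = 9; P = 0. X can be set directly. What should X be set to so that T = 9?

Intervening on X fixes its value directly, overriding its dependence on Q.
Substituting into the C equation gives C = -3*X - 14.
This gives T = 7*X + 51.
Solve 7*X + 51 = 9: X = (9 - 51) / 7 = -6.

X = -6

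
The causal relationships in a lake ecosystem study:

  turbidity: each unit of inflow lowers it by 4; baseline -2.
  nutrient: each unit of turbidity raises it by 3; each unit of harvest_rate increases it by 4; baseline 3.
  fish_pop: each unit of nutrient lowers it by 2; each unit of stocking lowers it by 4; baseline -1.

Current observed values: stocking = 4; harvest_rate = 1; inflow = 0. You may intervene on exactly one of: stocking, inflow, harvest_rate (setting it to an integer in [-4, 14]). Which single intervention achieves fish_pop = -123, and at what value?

Intervening on stocking: fish_pop = -4*stocking - 3. Reaching -123 requires stocking = 30, outside [-4, 14].
Intervening on inflow: fish_pop = 24*inflow - 19. Reaching -123 requires inflow = -13/3, not an integer.
Intervening on harvest_rate: with other inputs at their observed values, fish_pop = -8*harvest_rate - 11. Solving for -123 gives harvest_rate = 14, within [-4, 14].

set harvest_rate = 14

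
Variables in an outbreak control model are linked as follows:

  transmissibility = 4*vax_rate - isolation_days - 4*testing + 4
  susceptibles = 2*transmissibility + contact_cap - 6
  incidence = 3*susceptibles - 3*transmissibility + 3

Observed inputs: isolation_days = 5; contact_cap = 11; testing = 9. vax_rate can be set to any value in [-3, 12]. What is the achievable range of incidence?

-129 to 51

Substituting into the transmissibility equation gives transmissibility = 4*vax_rate - 37.
This gives susceptibles = 8*vax_rate - 69.
This gives incidence = 12*vax_rate - 93.
Linear in vax_rate, so extremes are at the endpoints: vax_rate = -3 gives incidence = -129; vax_rate = 12 gives incidence = 51.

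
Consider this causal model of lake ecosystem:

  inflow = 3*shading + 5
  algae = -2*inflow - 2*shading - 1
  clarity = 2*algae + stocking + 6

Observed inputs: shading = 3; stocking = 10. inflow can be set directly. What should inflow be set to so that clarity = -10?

inflow = 3

Intervening on inflow fixes its value directly, overriding its dependence on shading.
Substituting into the algae equation gives algae = -2*inflow - 7.
So clarity = -4*inflow + 2.
Solve -4*inflow + 2 = -10: inflow = (-10 - 2) / -4 = 3.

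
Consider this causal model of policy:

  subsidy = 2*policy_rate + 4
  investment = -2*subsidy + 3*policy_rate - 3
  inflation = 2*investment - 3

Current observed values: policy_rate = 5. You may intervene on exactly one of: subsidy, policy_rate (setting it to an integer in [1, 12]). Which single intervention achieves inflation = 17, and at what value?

Intervening on subsidy: with other inputs at their observed values, inflation = -4*subsidy + 21. Solving for 17 gives subsidy = 1, within [1, 12].
Intervening on policy_rate: inflation = -2*policy_rate - 25. Reaching 17 requires policy_rate = -21, outside [1, 12].

set subsidy = 1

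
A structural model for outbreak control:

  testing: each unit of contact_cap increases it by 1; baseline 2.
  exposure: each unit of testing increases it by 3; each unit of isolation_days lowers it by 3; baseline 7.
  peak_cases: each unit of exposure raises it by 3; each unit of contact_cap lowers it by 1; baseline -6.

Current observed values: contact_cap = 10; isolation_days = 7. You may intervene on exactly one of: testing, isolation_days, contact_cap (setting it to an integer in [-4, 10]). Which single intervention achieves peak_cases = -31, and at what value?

Intervening on testing: with other inputs at their observed values, peak_cases = 9*testing - 58. Solving for -31 gives testing = 3, within [-4, 10].
Intervening on isolation_days: peak_cases = -9*isolation_days + 113. Reaching -31 requires isolation_days = 16, outside [-4, 10].
Intervening on contact_cap: peak_cases = 8*contact_cap - 30. Reaching -31 requires contact_cap = -1/8, not an integer.

set testing = 3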